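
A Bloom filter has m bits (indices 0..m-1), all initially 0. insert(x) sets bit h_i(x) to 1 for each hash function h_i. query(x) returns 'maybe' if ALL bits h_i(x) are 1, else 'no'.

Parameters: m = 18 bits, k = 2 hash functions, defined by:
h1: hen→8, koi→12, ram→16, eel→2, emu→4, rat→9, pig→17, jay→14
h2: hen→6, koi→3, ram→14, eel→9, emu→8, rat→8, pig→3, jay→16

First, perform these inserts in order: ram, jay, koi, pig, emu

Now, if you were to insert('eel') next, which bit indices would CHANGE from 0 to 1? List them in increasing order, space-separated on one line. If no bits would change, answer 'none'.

Answer: 2 9

Derivation:
Start: bits=000000000000000000
After insert 'ram': sets bits 14 16 -> bits=000000000000001010
After insert 'jay': sets bits 14 16 -> bits=000000000000001010
After insert 'koi': sets bits 3 12 -> bits=000100000000101010
After insert 'pig': sets bits 3 17 -> bits=000100000000101011
After insert 'emu': sets bits 4 8 -> bits=000110001000101011
insert 'eel' would touch bits 2 9; currently bit2=0, bit9=0
Bits that are 0 among those (would change 0->1): 2 9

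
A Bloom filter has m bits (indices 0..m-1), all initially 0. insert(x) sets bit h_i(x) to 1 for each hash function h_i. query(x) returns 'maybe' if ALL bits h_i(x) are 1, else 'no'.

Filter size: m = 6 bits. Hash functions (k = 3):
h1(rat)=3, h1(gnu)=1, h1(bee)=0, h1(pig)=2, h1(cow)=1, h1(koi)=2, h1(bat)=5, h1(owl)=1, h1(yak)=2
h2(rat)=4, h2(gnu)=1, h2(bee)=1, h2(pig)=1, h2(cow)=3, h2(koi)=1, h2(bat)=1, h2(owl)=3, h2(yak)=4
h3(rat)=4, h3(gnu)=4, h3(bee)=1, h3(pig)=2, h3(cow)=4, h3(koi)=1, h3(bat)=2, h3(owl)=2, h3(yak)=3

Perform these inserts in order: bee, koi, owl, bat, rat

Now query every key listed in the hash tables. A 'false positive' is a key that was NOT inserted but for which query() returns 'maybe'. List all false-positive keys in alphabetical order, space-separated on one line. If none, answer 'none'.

Start: bits=000000
After insert 'bee': sets bits 0 1 -> bits=110000
After insert 'koi': sets bits 1 2 -> bits=111000
After insert 'owl': sets bits 1 2 3 -> bits=111100
After insert 'bat': sets bits 1 2 5 -> bits=111101
After insert 'rat': sets bits 3 4 -> bits=111111
Not inserted: cow gnu pig yak — query each against bits=111111:
query cow: checks bit1=1, bit3=1, bit4=1 (all 1) -> maybe => FALSE POSITIVE
query gnu: checks bit1=1, bit4=1 (all 1) -> maybe => FALSE POSITIVE
query pig: checks bit1=1, bit2=1 (all 1) -> maybe => FALSE POSITIVE
query yak: checks bit2=1, bit3=1, bit4=1 (all 1) -> maybe => FALSE POSITIVE
False positives (alphabetical): cow gnu pig yak

Answer: cow gnu pig yak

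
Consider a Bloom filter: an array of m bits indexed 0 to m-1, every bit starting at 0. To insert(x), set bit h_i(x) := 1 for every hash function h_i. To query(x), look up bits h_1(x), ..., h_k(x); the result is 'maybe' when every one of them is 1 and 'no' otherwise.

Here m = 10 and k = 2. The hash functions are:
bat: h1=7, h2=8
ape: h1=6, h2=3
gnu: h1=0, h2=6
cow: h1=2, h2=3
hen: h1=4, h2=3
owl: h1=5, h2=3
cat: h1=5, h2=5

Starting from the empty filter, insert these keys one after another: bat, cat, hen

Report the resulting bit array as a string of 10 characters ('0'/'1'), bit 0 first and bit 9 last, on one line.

Answer: 0001110110

Derivation:
Start: bits=0000000000
After insert 'bat': sets bits 7 8 -> bits=0000000110
After insert 'cat': sets bits 5 -> bits=0000010110
After insert 'hen': sets bits 3 4 -> bits=0001110110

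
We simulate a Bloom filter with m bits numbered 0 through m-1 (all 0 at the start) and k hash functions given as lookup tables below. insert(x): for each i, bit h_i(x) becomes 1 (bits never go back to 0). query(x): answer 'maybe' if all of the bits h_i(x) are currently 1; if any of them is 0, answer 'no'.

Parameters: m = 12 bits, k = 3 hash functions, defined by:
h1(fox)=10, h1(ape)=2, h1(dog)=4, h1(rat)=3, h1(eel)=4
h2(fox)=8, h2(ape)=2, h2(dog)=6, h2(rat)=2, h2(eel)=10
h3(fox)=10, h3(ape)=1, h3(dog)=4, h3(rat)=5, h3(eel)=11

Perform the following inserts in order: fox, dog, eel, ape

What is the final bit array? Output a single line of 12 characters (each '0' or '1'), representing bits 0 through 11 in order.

Start: bits=000000000000
After insert 'fox': sets bits 8 10 -> bits=000000001010
After insert 'dog': sets bits 4 6 -> bits=000010101010
After insert 'eel': sets bits 4 10 11 -> bits=000010101011
After insert 'ape': sets bits 1 2 -> bits=011010101011

Answer: 011010101011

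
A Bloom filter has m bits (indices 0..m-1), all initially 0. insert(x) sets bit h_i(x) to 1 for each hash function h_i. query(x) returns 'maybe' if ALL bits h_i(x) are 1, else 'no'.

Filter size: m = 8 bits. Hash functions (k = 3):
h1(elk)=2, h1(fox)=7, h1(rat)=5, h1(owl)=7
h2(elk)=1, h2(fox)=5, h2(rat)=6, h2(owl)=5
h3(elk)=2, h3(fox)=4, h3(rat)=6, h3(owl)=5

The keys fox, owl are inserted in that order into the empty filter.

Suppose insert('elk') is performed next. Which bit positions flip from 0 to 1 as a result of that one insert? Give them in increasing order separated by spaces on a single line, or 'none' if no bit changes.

Start: bits=00000000
After insert 'fox': sets bits 4 5 7 -> bits=00001101
After insert 'owl': sets bits 5 7 -> bits=00001101
insert 'elk' would touch bits 1 2; currently bit1=0, bit2=0
Bits that are 0 among those (would change 0->1): 1 2

Answer: 1 2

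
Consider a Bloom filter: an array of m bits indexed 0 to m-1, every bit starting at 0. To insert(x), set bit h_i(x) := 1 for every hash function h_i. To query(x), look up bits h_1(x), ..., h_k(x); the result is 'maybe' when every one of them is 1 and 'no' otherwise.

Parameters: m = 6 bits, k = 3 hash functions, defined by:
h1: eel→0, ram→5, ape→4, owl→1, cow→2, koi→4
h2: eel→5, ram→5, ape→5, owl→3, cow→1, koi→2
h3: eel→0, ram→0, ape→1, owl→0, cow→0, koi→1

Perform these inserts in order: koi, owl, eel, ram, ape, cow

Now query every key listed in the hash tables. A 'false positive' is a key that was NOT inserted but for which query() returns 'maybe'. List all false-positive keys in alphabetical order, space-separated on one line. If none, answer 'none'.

Start: bits=000000
After insert 'koi': sets bits 1 2 4 -> bits=011010
After insert 'owl': sets bits 0 1 3 -> bits=111110
After insert 'eel': sets bits 0 5 -> bits=111111
After insert 'ram': sets bits 0 5 -> bits=111111
After insert 'ape': sets bits 1 4 5 -> bits=111111
After insert 'cow': sets bits 0 1 2 -> bits=111111
Not inserted: (none) — query each against bits=111111:
False positives (alphabetical): none

Answer: none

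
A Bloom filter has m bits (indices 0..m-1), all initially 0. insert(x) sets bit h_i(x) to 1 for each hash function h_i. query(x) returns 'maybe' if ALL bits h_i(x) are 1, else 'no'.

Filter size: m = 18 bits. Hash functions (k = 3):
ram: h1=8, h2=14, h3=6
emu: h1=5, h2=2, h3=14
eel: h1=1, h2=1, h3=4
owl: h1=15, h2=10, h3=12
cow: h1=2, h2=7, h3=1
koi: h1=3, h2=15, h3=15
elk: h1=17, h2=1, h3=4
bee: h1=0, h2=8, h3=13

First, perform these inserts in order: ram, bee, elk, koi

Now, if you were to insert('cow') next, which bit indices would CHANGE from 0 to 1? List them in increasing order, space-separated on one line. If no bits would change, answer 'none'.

Start: bits=000000000000000000
After insert 'ram': sets bits 6 8 14 -> bits=000000101000001000
After insert 'bee': sets bits 0 8 13 -> bits=100000101000011000
After insert 'elk': sets bits 1 4 17 -> bits=110010101000011001
After insert 'koi': sets bits 3 15 -> bits=110110101000011101
insert 'cow' would touch bits 1 2 7; currently bit1=1, bit2=0, bit7=0
Bits that are 0 among those (would change 0->1): 2 7

Answer: 2 7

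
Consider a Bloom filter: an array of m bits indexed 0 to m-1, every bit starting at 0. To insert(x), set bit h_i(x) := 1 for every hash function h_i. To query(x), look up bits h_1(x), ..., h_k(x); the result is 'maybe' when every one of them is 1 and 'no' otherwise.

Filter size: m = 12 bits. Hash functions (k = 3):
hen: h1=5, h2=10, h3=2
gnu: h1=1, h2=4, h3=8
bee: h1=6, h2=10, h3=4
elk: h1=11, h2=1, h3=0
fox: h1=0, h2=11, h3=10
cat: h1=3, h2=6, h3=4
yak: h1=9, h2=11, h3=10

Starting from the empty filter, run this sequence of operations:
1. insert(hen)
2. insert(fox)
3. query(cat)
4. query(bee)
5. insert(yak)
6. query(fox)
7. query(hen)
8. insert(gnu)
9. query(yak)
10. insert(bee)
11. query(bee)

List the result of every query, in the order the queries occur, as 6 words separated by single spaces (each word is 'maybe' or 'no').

Answer: no no maybe maybe maybe maybe

Derivation:
Start: bits=000000000000
Op 1: insert hen -> sets bits 2 5 10 -> bits=001001000010
Op 2: insert fox -> sets bits 0 10 11 -> bits=101001000011
Op 3: query cat -> checks bit3=0, bit4=0, bit6=0 (has a 0) -> no
Op 4: query bee -> checks bit4=0, bit6=0, bit10=1 (has a 0) -> no
Op 5: insert yak -> sets bits 9 10 11 -> bits=101001000111
Op 6: query fox -> checks bit0=1, bit10=1, bit11=1 (all 1) -> maybe
Op 7: query hen -> checks bit2=1, bit5=1, bit10=1 (all 1) -> maybe
Op 8: insert gnu -> sets bits 1 4 8 -> bits=111011001111
Op 9: query yak -> checks bit9=1, bit10=1, bit11=1 (all 1) -> maybe
Op 10: insert bee -> sets bits 4 6 10 -> bits=111011101111
Op 11: query bee -> checks bit4=1, bit6=1, bit10=1 (all 1) -> maybe
Query results in order: no no maybe maybe maybe maybe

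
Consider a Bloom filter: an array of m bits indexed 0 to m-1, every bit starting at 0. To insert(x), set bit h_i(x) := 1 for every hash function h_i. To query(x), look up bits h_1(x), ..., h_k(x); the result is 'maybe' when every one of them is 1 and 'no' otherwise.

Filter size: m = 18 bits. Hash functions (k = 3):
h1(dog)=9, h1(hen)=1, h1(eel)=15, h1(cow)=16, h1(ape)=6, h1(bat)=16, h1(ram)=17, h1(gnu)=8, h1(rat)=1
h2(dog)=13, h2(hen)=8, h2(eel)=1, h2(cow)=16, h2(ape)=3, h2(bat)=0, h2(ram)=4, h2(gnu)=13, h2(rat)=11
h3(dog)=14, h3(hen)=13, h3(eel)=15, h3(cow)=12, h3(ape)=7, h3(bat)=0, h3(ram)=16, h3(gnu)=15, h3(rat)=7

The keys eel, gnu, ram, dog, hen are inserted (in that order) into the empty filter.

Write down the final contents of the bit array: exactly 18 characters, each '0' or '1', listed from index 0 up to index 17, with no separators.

Start: bits=000000000000000000
After insert 'eel': sets bits 1 15 -> bits=010000000000000100
After insert 'gnu': sets bits 8 13 15 -> bits=010000001000010100
After insert 'ram': sets bits 4 16 17 -> bits=010010001000010111
After insert 'dog': sets bits 9 13 14 -> bits=010010001100011111
After insert 'hen': sets bits 1 8 13 -> bits=010010001100011111

Answer: 010010001100011111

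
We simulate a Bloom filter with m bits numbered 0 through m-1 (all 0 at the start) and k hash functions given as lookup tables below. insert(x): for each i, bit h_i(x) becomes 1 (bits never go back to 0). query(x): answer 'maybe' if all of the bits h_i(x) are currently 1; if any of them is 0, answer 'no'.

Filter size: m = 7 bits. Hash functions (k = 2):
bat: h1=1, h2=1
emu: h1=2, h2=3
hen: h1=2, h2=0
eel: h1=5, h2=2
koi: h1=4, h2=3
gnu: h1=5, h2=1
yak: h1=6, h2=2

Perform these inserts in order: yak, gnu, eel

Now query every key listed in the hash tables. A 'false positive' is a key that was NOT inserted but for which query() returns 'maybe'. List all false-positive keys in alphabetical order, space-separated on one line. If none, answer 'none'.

Answer: bat

Derivation:
Start: bits=0000000
After insert 'yak': sets bits 2 6 -> bits=0010001
After insert 'gnu': sets bits 1 5 -> bits=0110011
After insert 'eel': sets bits 2 5 -> bits=0110011
Not inserted: bat emu hen koi — query each against bits=0110011:
query bat: checks bit1=1 (all 1) -> maybe => FALSE POSITIVE
query emu: checks bit2=1, bit3=0 (has a 0) -> no => not a false positive
query hen: checks bit0=0, bit2=1 (has a 0) -> no => not a false positive
query koi: checks bit3=0, bit4=0 (has a 0) -> no => not a false positive
False positives (alphabetical): bat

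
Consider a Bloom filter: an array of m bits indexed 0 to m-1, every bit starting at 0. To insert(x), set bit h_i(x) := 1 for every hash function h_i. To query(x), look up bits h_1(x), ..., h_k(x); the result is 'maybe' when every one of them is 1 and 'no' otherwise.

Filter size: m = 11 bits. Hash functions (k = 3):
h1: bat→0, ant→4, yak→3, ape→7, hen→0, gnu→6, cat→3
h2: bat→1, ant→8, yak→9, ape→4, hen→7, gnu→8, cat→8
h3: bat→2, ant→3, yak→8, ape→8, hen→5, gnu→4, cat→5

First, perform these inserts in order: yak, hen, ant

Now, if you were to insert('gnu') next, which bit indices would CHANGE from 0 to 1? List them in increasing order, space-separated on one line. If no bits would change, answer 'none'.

Start: bits=00000000000
After insert 'yak': sets bits 3 8 9 -> bits=00010000110
After insert 'hen': sets bits 0 5 7 -> bits=10010101110
After insert 'ant': sets bits 3 4 8 -> bits=10011101110
insert 'gnu' would touch bits 4 6 8; currently bit4=1, bit6=0, bit8=1
Bits that are 0 among those (would change 0->1): 6

Answer: 6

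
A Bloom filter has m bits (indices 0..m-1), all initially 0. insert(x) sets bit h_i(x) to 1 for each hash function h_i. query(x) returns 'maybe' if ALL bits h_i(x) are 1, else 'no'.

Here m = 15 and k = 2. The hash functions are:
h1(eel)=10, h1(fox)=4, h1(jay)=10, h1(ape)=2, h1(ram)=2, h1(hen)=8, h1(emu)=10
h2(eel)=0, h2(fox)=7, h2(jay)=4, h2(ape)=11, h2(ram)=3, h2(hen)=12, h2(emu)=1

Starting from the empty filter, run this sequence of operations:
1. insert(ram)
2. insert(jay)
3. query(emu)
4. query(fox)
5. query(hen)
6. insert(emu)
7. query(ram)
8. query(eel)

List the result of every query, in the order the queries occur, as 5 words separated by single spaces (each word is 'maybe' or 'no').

Start: bits=000000000000000
Op 1: insert ram -> sets bits 2 3 -> bits=001100000000000
Op 2: insert jay -> sets bits 4 10 -> bits=001110000010000
Op 3: query emu -> checks bit1=0, bit10=1 (has a 0) -> no
Op 4: query fox -> checks bit4=1, bit7=0 (has a 0) -> no
Op 5: query hen -> checks bit8=0, bit12=0 (has a 0) -> no
Op 6: insert emu -> sets bits 1 10 -> bits=011110000010000
Op 7: query ram -> checks bit2=1, bit3=1 (all 1) -> maybe
Op 8: query eel -> checks bit0=0, bit10=1 (has a 0) -> no
Query results in order: no no no maybe no

Answer: no no no maybe no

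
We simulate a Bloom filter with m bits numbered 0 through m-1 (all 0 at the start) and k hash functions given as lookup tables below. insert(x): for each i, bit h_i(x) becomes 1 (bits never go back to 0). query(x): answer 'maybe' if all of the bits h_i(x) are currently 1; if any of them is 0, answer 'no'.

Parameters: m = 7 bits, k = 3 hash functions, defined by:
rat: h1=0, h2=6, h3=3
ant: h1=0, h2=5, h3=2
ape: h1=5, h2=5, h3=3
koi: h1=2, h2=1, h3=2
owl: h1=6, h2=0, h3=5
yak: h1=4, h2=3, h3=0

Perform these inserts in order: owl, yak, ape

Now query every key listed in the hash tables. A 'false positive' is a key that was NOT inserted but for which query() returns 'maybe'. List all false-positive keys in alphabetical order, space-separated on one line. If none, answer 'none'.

Start: bits=0000000
After insert 'owl': sets bits 0 5 6 -> bits=1000011
After insert 'yak': sets bits 0 3 4 -> bits=1001111
After insert 'ape': sets bits 3 5 -> bits=1001111
Not inserted: ant koi rat — query each against bits=1001111:
query ant: checks bit0=1, bit2=0, bit5=1 (has a 0) -> no => not a false positive
query koi: checks bit1=0, bit2=0 (has a 0) -> no => not a false positive
query rat: checks bit0=1, bit3=1, bit6=1 (all 1) -> maybe => FALSE POSITIVE
False positives (alphabetical): rat

Answer: rat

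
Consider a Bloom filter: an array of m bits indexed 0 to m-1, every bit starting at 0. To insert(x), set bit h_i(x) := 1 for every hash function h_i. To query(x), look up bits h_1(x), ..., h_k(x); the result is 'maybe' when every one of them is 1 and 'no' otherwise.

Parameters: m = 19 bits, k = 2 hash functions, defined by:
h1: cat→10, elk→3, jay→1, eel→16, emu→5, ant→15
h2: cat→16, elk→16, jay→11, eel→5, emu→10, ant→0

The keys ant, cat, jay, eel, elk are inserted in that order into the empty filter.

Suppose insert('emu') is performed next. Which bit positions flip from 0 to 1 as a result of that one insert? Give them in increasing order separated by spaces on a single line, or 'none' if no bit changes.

Start: bits=0000000000000000000
After insert 'ant': sets bits 0 15 -> bits=1000000000000001000
After insert 'cat': sets bits 10 16 -> bits=1000000000100001100
After insert 'jay': sets bits 1 11 -> bits=1100000000110001100
After insert 'eel': sets bits 5 16 -> bits=1100010000110001100
After insert 'elk': sets bits 3 16 -> bits=1101010000110001100
insert 'emu' would touch bits 5 10; currently bit5=1, bit10=1
Bits that are 0 among those (would change 0->1): none

Answer: none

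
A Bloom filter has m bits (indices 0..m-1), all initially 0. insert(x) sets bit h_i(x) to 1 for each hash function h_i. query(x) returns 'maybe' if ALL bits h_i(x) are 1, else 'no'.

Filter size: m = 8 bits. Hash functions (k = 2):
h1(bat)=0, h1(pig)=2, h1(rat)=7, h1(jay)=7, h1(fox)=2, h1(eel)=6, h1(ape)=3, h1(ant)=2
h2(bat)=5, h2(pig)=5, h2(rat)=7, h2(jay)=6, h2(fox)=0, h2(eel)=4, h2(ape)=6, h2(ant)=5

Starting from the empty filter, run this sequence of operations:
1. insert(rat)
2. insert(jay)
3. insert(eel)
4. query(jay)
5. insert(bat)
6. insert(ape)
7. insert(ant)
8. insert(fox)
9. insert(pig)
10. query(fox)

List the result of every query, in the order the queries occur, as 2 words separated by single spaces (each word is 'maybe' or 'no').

Answer: maybe maybe

Derivation:
Start: bits=00000000
Op 1: insert rat -> sets bits 7 -> bits=00000001
Op 2: insert jay -> sets bits 6 7 -> bits=00000011
Op 3: insert eel -> sets bits 4 6 -> bits=00001011
Op 4: query jay -> checks bit6=1, bit7=1 (all 1) -> maybe
Op 5: insert bat -> sets bits 0 5 -> bits=10001111
Op 6: insert ape -> sets bits 3 6 -> bits=10011111
Op 7: insert ant -> sets bits 2 5 -> bits=10111111
Op 8: insert fox -> sets bits 0 2 -> bits=10111111
Op 9: insert pig -> sets bits 2 5 -> bits=10111111
Op 10: query fox -> checks bit0=1, bit2=1 (all 1) -> maybe
Query results in order: maybe maybe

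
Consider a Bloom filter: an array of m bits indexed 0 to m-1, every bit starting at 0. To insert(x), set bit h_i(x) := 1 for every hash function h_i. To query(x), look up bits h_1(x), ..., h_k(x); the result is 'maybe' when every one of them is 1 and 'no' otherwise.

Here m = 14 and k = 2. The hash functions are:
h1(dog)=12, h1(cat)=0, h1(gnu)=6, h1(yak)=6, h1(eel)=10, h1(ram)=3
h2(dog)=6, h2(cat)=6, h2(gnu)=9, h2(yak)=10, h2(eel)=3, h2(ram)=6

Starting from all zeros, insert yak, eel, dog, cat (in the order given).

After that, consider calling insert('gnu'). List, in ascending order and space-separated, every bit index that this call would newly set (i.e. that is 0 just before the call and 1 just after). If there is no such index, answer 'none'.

Start: bits=00000000000000
After insert 'yak': sets bits 6 10 -> bits=00000010001000
After insert 'eel': sets bits 3 10 -> bits=00010010001000
After insert 'dog': sets bits 6 12 -> bits=00010010001010
After insert 'cat': sets bits 0 6 -> bits=10010010001010
insert 'gnu' would touch bits 6 9; currently bit6=1, bit9=0
Bits that are 0 among those (would change 0->1): 9

Answer: 9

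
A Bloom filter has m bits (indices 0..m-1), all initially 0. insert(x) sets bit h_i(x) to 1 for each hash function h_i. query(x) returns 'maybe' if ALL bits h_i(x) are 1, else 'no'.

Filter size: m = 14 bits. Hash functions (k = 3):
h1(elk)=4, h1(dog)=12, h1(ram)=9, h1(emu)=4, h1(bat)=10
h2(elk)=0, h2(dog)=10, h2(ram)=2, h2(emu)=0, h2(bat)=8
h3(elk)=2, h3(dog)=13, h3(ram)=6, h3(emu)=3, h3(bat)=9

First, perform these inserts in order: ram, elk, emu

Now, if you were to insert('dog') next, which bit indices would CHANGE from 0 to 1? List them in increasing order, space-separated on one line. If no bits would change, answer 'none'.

Answer: 10 12 13

Derivation:
Start: bits=00000000000000
After insert 'ram': sets bits 2 6 9 -> bits=00100010010000
After insert 'elk': sets bits 0 2 4 -> bits=10101010010000
After insert 'emu': sets bits 0 3 4 -> bits=10111010010000
insert 'dog' would touch bits 10 12 13; currently bit10=0, bit12=0, bit13=0
Bits that are 0 among those (would change 0->1): 10 12 13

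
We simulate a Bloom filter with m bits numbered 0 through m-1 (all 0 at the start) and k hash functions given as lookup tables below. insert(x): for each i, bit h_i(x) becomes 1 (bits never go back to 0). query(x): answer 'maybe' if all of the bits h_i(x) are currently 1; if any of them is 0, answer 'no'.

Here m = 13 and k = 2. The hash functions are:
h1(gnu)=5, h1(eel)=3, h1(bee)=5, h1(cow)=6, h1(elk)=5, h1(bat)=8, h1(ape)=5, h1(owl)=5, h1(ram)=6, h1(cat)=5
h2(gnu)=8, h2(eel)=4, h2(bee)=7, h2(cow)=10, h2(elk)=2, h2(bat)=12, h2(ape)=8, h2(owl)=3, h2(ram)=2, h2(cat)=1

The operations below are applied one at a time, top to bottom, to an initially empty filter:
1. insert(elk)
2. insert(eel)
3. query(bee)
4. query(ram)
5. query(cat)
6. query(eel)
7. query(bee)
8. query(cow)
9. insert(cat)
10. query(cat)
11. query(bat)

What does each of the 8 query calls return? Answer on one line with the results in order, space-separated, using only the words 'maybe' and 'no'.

Answer: no no no maybe no no maybe no

Derivation:
Start: bits=0000000000000
Op 1: insert elk -> sets bits 2 5 -> bits=0010010000000
Op 2: insert eel -> sets bits 3 4 -> bits=0011110000000
Op 3: query bee -> checks bit5=1, bit7=0 (has a 0) -> no
Op 4: query ram -> checks bit2=1, bit6=0 (has a 0) -> no
Op 5: query cat -> checks bit1=0, bit5=1 (has a 0) -> no
Op 6: query eel -> checks bit3=1, bit4=1 (all 1) -> maybe
Op 7: query bee -> checks bit5=1, bit7=0 (has a 0) -> no
Op 8: query cow -> checks bit6=0, bit10=0 (has a 0) -> no
Op 9: insert cat -> sets bits 1 5 -> bits=0111110000000
Op 10: query cat -> checks bit1=1, bit5=1 (all 1) -> maybe
Op 11: query bat -> checks bit8=0, bit12=0 (has a 0) -> no
Query results in order: no no no maybe no no maybe no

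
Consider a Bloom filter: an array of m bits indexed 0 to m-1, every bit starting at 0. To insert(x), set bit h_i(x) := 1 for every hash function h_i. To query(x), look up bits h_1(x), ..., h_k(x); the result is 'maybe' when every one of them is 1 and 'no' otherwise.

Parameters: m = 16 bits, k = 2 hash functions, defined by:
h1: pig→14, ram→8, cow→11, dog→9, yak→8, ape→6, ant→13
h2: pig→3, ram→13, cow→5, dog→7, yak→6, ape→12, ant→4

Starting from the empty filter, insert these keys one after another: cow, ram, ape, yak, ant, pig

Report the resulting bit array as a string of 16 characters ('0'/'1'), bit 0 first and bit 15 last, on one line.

Start: bits=0000000000000000
After insert 'cow': sets bits 5 11 -> bits=0000010000010000
After insert 'ram': sets bits 8 13 -> bits=0000010010010100
After insert 'ape': sets bits 6 12 -> bits=0000011010011100
After insert 'yak': sets bits 6 8 -> bits=0000011010011100
After insert 'ant': sets bits 4 13 -> bits=0000111010011100
After insert 'pig': sets bits 3 14 -> bits=0001111010011110

Answer: 0001111010011110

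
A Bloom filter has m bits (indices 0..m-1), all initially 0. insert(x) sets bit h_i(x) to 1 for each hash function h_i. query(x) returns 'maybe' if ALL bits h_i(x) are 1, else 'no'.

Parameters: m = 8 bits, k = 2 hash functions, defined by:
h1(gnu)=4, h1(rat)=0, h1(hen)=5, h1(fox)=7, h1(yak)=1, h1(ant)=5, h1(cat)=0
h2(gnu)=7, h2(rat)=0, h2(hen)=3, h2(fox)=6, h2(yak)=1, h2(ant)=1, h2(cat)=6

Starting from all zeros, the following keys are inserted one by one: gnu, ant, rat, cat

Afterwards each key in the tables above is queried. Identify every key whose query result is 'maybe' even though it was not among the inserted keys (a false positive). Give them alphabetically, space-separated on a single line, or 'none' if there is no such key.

Answer: fox yak

Derivation:
Start: bits=00000000
After insert 'gnu': sets bits 4 7 -> bits=00001001
After insert 'ant': sets bits 1 5 -> bits=01001101
After insert 'rat': sets bits 0 -> bits=11001101
After insert 'cat': sets bits 0 6 -> bits=11001111
Not inserted: fox hen yak — query each against bits=11001111:
query fox: checks bit6=1, bit7=1 (all 1) -> maybe => FALSE POSITIVE
query hen: checks bit3=0, bit5=1 (has a 0) -> no => not a false positive
query yak: checks bit1=1 (all 1) -> maybe => FALSE POSITIVE
False positives (alphabetical): fox yak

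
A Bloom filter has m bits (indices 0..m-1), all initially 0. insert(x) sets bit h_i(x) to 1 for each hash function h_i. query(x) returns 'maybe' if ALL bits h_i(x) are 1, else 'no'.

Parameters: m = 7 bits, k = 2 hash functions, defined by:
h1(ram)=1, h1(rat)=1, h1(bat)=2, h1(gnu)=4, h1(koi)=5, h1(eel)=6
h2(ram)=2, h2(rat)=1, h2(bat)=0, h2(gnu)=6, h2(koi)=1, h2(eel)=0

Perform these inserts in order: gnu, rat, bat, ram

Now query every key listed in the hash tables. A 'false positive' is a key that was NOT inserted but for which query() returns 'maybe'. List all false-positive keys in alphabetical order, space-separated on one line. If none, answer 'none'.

Answer: eel

Derivation:
Start: bits=0000000
After insert 'gnu': sets bits 4 6 -> bits=0000101
After insert 'rat': sets bits 1 -> bits=0100101
After insert 'bat': sets bits 0 2 -> bits=1110101
After insert 'ram': sets bits 1 2 -> bits=1110101
Not inserted: eel koi — query each against bits=1110101:
query eel: checks bit0=1, bit6=1 (all 1) -> maybe => FALSE POSITIVE
query koi: checks bit1=1, bit5=0 (has a 0) -> no => not a false positive
False positives (alphabetical): eel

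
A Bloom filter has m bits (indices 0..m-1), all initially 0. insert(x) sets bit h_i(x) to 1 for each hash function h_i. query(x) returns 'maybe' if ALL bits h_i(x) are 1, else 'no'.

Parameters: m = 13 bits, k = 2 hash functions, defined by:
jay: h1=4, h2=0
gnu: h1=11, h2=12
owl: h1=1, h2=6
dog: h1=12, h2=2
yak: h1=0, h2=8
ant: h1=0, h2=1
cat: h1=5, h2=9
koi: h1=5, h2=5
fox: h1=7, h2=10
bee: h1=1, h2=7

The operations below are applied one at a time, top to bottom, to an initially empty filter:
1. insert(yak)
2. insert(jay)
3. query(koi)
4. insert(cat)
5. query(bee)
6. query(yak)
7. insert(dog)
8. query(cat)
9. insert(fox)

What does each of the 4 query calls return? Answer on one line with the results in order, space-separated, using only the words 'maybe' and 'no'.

Answer: no no maybe maybe

Derivation:
Start: bits=0000000000000
Op 1: insert yak -> sets bits 0 8 -> bits=1000000010000
Op 2: insert jay -> sets bits 0 4 -> bits=1000100010000
Op 3: query koi -> checks bit5=0 (has a 0) -> no
Op 4: insert cat -> sets bits 5 9 -> bits=1000110011000
Op 5: query bee -> checks bit1=0, bit7=0 (has a 0) -> no
Op 6: query yak -> checks bit0=1, bit8=1 (all 1) -> maybe
Op 7: insert dog -> sets bits 2 12 -> bits=1010110011001
Op 8: query cat -> checks bit5=1, bit9=1 (all 1) -> maybe
Op 9: insert fox -> sets bits 7 10 -> bits=1010110111101
Query results in order: no no maybe maybe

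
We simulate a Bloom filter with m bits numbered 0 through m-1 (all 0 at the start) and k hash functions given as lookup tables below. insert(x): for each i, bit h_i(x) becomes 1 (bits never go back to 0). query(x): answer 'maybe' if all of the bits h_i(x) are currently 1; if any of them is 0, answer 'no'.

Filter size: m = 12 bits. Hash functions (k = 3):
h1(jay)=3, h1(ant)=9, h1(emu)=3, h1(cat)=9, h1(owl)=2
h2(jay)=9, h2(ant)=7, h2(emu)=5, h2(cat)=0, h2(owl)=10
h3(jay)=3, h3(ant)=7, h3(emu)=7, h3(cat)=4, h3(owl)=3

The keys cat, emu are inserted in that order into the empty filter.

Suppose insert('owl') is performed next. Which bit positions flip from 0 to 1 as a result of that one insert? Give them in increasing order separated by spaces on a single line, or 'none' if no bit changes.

Answer: 2 10

Derivation:
Start: bits=000000000000
After insert 'cat': sets bits 0 4 9 -> bits=100010000100
After insert 'emu': sets bits 3 5 7 -> bits=100111010100
insert 'owl' would touch bits 2 3 10; currently bit2=0, bit3=1, bit10=0
Bits that are 0 among those (would change 0->1): 2 10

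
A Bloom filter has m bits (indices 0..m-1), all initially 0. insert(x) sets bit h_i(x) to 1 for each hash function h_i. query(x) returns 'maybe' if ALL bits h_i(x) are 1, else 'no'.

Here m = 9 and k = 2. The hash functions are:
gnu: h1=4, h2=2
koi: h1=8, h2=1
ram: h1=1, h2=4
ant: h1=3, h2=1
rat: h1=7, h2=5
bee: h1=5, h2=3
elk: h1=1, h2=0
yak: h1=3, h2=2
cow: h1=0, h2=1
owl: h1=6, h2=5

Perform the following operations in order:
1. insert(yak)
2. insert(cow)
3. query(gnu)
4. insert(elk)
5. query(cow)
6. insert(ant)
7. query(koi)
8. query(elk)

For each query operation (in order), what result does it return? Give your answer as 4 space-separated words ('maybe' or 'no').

Answer: no maybe no maybe

Derivation:
Start: bits=000000000
Op 1: insert yak -> sets bits 2 3 -> bits=001100000
Op 2: insert cow -> sets bits 0 1 -> bits=111100000
Op 3: query gnu -> checks bit2=1, bit4=0 (has a 0) -> no
Op 4: insert elk -> sets bits 0 1 -> bits=111100000
Op 5: query cow -> checks bit0=1, bit1=1 (all 1) -> maybe
Op 6: insert ant -> sets bits 1 3 -> bits=111100000
Op 7: query koi -> checks bit1=1, bit8=0 (has a 0) -> no
Op 8: query elk -> checks bit0=1, bit1=1 (all 1) -> maybe
Query results in order: no maybe no maybe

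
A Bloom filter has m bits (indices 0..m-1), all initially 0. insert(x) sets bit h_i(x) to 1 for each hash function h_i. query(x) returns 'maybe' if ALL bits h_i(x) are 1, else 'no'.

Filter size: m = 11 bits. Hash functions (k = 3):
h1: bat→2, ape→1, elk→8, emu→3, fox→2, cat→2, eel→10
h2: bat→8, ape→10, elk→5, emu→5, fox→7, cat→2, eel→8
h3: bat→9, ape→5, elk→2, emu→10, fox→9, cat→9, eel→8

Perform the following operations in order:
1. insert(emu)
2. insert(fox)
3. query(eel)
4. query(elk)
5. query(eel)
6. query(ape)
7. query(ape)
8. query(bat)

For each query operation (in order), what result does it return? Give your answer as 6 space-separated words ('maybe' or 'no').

Start: bits=00000000000
Op 1: insert emu -> sets bits 3 5 10 -> bits=00010100001
Op 2: insert fox -> sets bits 2 7 9 -> bits=00110101011
Op 3: query eel -> checks bit8=0, bit10=1 (has a 0) -> no
Op 4: query elk -> checks bit2=1, bit5=1, bit8=0 (has a 0) -> no
Op 5: query eel -> checks bit8=0, bit10=1 (has a 0) -> no
Op 6: query ape -> checks bit1=0, bit5=1, bit10=1 (has a 0) -> no
Op 7: query ape -> checks bit1=0, bit5=1, bit10=1 (has a 0) -> no
Op 8: query bat -> checks bit2=1, bit8=0, bit9=1 (has a 0) -> no
Query results in order: no no no no no no

Answer: no no no no no no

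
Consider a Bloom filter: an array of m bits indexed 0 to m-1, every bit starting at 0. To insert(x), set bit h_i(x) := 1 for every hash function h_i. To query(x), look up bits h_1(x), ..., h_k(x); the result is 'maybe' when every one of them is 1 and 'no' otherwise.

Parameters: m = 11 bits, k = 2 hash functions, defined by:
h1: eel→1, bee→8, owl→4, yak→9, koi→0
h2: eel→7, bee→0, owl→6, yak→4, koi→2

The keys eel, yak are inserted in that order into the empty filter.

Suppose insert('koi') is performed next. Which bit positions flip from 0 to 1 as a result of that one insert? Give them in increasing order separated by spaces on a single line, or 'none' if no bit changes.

Answer: 0 2

Derivation:
Start: bits=00000000000
After insert 'eel': sets bits 1 7 -> bits=01000001000
After insert 'yak': sets bits 4 9 -> bits=01001001010
insert 'koi' would touch bits 0 2; currently bit0=0, bit2=0
Bits that are 0 among those (would change 0->1): 0 2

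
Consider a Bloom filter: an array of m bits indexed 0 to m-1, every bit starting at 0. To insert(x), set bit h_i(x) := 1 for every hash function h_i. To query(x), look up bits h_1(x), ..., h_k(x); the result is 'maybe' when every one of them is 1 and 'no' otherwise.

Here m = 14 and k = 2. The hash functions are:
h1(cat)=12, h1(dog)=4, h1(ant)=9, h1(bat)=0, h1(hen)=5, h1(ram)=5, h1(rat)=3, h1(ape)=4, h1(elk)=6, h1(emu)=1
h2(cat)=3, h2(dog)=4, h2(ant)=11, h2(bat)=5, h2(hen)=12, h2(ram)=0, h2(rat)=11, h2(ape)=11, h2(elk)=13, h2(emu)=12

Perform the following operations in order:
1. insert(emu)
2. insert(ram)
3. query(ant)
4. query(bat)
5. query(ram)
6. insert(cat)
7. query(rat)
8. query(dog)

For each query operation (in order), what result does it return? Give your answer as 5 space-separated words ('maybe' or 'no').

Answer: no maybe maybe no no

Derivation:
Start: bits=00000000000000
Op 1: insert emu -> sets bits 1 12 -> bits=01000000000010
Op 2: insert ram -> sets bits 0 5 -> bits=11000100000010
Op 3: query ant -> checks bit9=0, bit11=0 (has a 0) -> no
Op 4: query bat -> checks bit0=1, bit5=1 (all 1) -> maybe
Op 5: query ram -> checks bit0=1, bit5=1 (all 1) -> maybe
Op 6: insert cat -> sets bits 3 12 -> bits=11010100000010
Op 7: query rat -> checks bit3=1, bit11=0 (has a 0) -> no
Op 8: query dog -> checks bit4=0 (has a 0) -> no
Query results in order: no maybe maybe no no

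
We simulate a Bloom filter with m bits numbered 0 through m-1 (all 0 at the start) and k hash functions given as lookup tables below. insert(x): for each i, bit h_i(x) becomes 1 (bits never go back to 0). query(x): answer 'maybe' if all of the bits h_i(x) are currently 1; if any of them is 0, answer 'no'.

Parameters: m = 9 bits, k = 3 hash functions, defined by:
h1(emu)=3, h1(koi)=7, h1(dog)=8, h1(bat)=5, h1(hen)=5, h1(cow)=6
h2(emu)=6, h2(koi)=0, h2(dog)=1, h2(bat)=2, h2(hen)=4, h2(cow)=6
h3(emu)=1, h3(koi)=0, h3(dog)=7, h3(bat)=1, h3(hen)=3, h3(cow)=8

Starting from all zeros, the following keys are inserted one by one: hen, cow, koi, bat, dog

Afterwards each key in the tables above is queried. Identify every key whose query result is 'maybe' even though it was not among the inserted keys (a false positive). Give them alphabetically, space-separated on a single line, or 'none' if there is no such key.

Start: bits=000000000
After insert 'hen': sets bits 3 4 5 -> bits=000111000
After insert 'cow': sets bits 6 8 -> bits=000111101
After insert 'koi': sets bits 0 7 -> bits=100111111
After insert 'bat': sets bits 1 2 5 -> bits=111111111
After insert 'dog': sets bits 1 7 8 -> bits=111111111
Not inserted: emu — query each against bits=111111111:
query emu: checks bit1=1, bit3=1, bit6=1 (all 1) -> maybe => FALSE POSITIVE
False positives (alphabetical): emu

Answer: emu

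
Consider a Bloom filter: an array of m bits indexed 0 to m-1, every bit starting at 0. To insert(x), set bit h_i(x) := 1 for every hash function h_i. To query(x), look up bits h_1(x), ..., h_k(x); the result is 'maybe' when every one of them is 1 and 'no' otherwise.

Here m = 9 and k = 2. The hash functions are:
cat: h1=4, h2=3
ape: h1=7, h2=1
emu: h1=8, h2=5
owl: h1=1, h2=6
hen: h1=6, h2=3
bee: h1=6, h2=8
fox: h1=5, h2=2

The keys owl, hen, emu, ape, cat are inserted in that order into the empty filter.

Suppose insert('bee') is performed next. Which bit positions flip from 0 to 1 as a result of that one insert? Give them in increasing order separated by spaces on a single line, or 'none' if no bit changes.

Answer: none

Derivation:
Start: bits=000000000
After insert 'owl': sets bits 1 6 -> bits=010000100
After insert 'hen': sets bits 3 6 -> bits=010100100
After insert 'emu': sets bits 5 8 -> bits=010101101
After insert 'ape': sets bits 1 7 -> bits=010101111
After insert 'cat': sets bits 3 4 -> bits=010111111
insert 'bee' would touch bits 6 8; currently bit6=1, bit8=1
Bits that are 0 among those (would change 0->1): none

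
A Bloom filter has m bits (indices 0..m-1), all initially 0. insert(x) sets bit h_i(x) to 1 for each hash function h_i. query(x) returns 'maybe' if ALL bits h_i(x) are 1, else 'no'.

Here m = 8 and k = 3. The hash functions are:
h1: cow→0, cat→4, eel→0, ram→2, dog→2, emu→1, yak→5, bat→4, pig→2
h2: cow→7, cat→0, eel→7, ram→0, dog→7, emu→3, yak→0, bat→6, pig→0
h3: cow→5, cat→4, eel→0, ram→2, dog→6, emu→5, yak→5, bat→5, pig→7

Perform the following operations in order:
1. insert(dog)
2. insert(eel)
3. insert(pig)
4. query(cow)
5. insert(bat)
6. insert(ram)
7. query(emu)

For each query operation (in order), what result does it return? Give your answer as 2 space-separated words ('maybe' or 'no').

Answer: no no

Derivation:
Start: bits=00000000
Op 1: insert dog -> sets bits 2 6 7 -> bits=00100011
Op 2: insert eel -> sets bits 0 7 -> bits=10100011
Op 3: insert pig -> sets bits 0 2 7 -> bits=10100011
Op 4: query cow -> checks bit0=1, bit5=0, bit7=1 (has a 0) -> no
Op 5: insert bat -> sets bits 4 5 6 -> bits=10101111
Op 6: insert ram -> sets bits 0 2 -> bits=10101111
Op 7: query emu -> checks bit1=0, bit3=0, bit5=1 (has a 0) -> no
Query results in order: no no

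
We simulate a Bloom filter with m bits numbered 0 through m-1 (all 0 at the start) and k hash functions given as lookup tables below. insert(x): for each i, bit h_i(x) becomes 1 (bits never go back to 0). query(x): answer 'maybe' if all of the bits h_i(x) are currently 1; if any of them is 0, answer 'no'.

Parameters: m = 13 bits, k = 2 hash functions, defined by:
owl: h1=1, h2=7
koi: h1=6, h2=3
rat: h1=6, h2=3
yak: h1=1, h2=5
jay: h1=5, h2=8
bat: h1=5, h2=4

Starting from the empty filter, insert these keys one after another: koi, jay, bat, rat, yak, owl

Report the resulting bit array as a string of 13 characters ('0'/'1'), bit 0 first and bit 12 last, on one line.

Start: bits=0000000000000
After insert 'koi': sets bits 3 6 -> bits=0001001000000
After insert 'jay': sets bits 5 8 -> bits=0001011010000
After insert 'bat': sets bits 4 5 -> bits=0001111010000
After insert 'rat': sets bits 3 6 -> bits=0001111010000
After insert 'yak': sets bits 1 5 -> bits=0101111010000
After insert 'owl': sets bits 1 7 -> bits=0101111110000

Answer: 0101111110000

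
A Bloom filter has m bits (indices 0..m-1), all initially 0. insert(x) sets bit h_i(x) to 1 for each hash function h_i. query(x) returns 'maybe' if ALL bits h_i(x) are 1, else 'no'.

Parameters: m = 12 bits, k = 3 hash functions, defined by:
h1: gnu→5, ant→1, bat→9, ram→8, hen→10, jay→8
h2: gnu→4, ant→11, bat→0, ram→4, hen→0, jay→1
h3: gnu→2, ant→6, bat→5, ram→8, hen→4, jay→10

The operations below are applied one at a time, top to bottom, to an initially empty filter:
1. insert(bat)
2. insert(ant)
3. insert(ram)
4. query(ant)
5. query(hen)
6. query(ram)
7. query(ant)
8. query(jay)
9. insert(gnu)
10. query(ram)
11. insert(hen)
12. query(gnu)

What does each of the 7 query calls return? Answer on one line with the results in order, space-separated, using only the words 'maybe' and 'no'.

Start: bits=000000000000
Op 1: insert bat -> sets bits 0 5 9 -> bits=100001000100
Op 2: insert ant -> sets bits 1 6 11 -> bits=110001100101
Op 3: insert ram -> sets bits 4 8 -> bits=110011101101
Op 4: query ant -> checks bit1=1, bit6=1, bit11=1 (all 1) -> maybe
Op 5: query hen -> checks bit0=1, bit4=1, bit10=0 (has a 0) -> no
Op 6: query ram -> checks bit4=1, bit8=1 (all 1) -> maybe
Op 7: query ant -> checks bit1=1, bit6=1, bit11=1 (all 1) -> maybe
Op 8: query jay -> checks bit1=1, bit8=1, bit10=0 (has a 0) -> no
Op 9: insert gnu -> sets bits 2 4 5 -> bits=111011101101
Op 10: query ram -> checks bit4=1, bit8=1 (all 1) -> maybe
Op 11: insert hen -> sets bits 0 4 10 -> bits=111011101111
Op 12: query gnu -> checks bit2=1, bit4=1, bit5=1 (all 1) -> maybe
Query results in order: maybe no maybe maybe no maybe maybe

Answer: maybe no maybe maybe no maybe maybe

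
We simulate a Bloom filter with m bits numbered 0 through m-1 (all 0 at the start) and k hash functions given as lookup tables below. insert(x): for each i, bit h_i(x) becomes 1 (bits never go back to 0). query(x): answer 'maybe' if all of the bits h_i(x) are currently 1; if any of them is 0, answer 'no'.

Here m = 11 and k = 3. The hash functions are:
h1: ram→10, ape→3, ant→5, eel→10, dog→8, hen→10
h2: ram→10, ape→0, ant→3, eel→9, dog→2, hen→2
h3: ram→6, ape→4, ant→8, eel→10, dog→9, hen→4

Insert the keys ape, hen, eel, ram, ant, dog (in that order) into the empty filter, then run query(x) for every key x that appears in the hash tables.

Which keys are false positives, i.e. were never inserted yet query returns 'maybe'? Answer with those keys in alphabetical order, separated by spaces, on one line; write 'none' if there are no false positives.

Start: bits=00000000000
After insert 'ape': sets bits 0 3 4 -> bits=10011000000
After insert 'hen': sets bits 2 4 10 -> bits=10111000001
After insert 'eel': sets bits 9 10 -> bits=10111000011
After insert 'ram': sets bits 6 10 -> bits=10111010011
After insert 'ant': sets bits 3 5 8 -> bits=10111110111
After insert 'dog': sets bits 2 8 9 -> bits=10111110111
Not inserted: (none) — query each against bits=10111110111:
False positives (alphabetical): none

Answer: none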